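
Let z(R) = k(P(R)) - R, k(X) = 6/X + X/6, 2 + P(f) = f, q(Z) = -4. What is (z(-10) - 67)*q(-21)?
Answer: 238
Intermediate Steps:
P(f) = -2 + f
k(X) = 6/X + X/6 (k(X) = 6/X + X*(⅙) = 6/X + X/6)
z(R) = -⅓ + 6/(-2 + R) - 5*R/6 (z(R) = (6/(-2 + R) + (-2 + R)/6) - R = (6/(-2 + R) + (-⅓ + R/6)) - R = (-⅓ + 6/(-2 + R) + R/6) - R = -⅓ + 6/(-2 + R) - 5*R/6)
(z(-10) - 67)*q(-21) = ((40 - 5*(-10)² + 8*(-10))/(6*(-2 - 10)) - 67)*(-4) = ((⅙)*(40 - 5*100 - 80)/(-12) - 67)*(-4) = ((⅙)*(-1/12)*(40 - 500 - 80) - 67)*(-4) = ((⅙)*(-1/12)*(-540) - 67)*(-4) = (15/2 - 67)*(-4) = -119/2*(-4) = 238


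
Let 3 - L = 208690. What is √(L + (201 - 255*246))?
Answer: 4*I*√16951 ≈ 520.78*I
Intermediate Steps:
L = -208687 (L = 3 - 1*208690 = 3 - 208690 = -208687)
√(L + (201 - 255*246)) = √(-208687 + (201 - 255*246)) = √(-208687 + (201 - 62730)) = √(-208687 - 62529) = √(-271216) = 4*I*√16951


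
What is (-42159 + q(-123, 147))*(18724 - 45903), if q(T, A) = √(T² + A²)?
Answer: 1145839461 - 81537*√4082 ≈ 1.1406e+9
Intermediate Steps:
q(T, A) = √(A² + T²)
(-42159 + q(-123, 147))*(18724 - 45903) = (-42159 + √(147² + (-123)²))*(18724 - 45903) = (-42159 + √(21609 + 15129))*(-27179) = (-42159 + √36738)*(-27179) = (-42159 + 3*√4082)*(-27179) = 1145839461 - 81537*√4082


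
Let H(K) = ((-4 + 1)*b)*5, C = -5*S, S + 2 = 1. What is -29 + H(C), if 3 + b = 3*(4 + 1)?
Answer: -209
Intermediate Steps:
S = -1 (S = -2 + 1 = -1)
b = 12 (b = -3 + 3*(4 + 1) = -3 + 3*5 = -3 + 15 = 12)
C = 5 (C = -5*(-1) = 5)
H(K) = -180 (H(K) = ((-4 + 1)*12)*5 = -3*12*5 = -36*5 = -180)
-29 + H(C) = -29 - 180 = -209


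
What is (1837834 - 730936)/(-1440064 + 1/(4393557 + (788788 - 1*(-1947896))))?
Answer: -7892449502418/10268003375423 ≈ -0.76865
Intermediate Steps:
(1837834 - 730936)/(-1440064 + 1/(4393557 + (788788 - 1*(-1947896)))) = 1106898/(-1440064 + 1/(4393557 + (788788 + 1947896))) = 1106898/(-1440064 + 1/(4393557 + 2736684)) = 1106898/(-1440064 + 1/7130241) = 1106898/(-10268003375423/7130241) = 1106898*(-7130241/10268003375423) = -7892449502418/10268003375423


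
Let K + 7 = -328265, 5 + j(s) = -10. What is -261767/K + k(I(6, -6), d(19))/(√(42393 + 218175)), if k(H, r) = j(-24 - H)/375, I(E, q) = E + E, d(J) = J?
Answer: 261767/328272 - √7238/1085700 ≈ 0.79733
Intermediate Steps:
j(s) = -15 (j(s) = -5 - 10 = -15)
I(E, q) = 2*E
K = -328272 (K = -7 - 328265 = -328272)
k(H, r) = -1/25 (k(H, r) = -15/375 = -15*1/375 = -1/25)
-261767/K + k(I(6, -6), d(19))/(√(42393 + 218175)) = -261767/(-328272) - 1/(25*√(42393 + 218175)) = -261767*(-1/328272) - √7238/43428/25 = 261767/328272 - √7238/43428/25 = 261767/328272 - √7238/1085700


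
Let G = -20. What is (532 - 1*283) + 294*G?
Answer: -5631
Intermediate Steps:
(532 - 1*283) + 294*G = (532 - 1*283) + 294*(-20) = (532 - 283) - 5880 = 249 - 5880 = -5631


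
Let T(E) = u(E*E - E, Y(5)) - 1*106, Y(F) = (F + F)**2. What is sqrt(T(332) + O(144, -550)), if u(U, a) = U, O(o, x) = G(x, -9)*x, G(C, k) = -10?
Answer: sqrt(115286) ≈ 339.54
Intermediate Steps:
Y(F) = 4*F**2 (Y(F) = (2*F)**2 = 4*F**2)
O(o, x) = -10*x
T(E) = -106 + E**2 - E (T(E) = (E*E - E) - 1*106 = (E**2 - E) - 106 = -106 + E**2 - E)
sqrt(T(332) + O(144, -550)) = sqrt((-106 + 332*(-1 + 332)) - 10*(-550)) = sqrt((-106 + 332*331) + 5500) = sqrt((-106 + 109892) + 5500) = sqrt(109786 + 5500) = sqrt(115286)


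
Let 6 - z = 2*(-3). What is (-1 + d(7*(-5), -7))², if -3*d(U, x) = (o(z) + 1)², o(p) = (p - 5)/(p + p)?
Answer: 7230721/2985984 ≈ 2.4216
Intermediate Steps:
z = 12 (z = 6 - 2*(-3) = 6 - 1*(-6) = 6 + 6 = 12)
o(p) = (-5 + p)/(2*p) (o(p) = (-5 + p)/((2*p)) = (-5 + p)*(1/(2*p)) = (-5 + p)/(2*p))
d(U, x) = -961/1728 (d(U, x) = -((½)*(-5 + 12)/12 + 1)²/3 = -((½)*(1/12)*7 + 1)²/3 = -(7/24 + 1)²/3 = -(31/24)²/3 = -⅓*961/576 = -961/1728)
(-1 + d(7*(-5), -7))² = (-1 - 961/1728)² = (-2689/1728)² = 7230721/2985984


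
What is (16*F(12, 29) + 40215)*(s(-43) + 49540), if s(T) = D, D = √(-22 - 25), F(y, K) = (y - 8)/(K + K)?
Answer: 57776867180/29 + 1166267*I*√47/29 ≈ 1.9923e+9 + 2.7571e+5*I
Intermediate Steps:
F(y, K) = (-8 + y)/(2*K) (F(y, K) = (-8 + y)/((2*K)) = (-8 + y)*(1/(2*K)) = (-8 + y)/(2*K))
D = I*√47 (D = √(-47) = I*√47 ≈ 6.8557*I)
s(T) = I*√47
(16*F(12, 29) + 40215)*(s(-43) + 49540) = (16*((½)*(-8 + 12)/29) + 40215)*(I*√47 + 49540) = (16*((½)*(1/29)*4) + 40215)*(49540 + I*√47) = (16*(2/29) + 40215)*(49540 + I*√47) = (32/29 + 40215)*(49540 + I*√47) = 1166267*(49540 + I*√47)/29 = 57776867180/29 + 1166267*I*√47/29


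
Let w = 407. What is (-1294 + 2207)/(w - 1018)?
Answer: -913/611 ≈ -1.4943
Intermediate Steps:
(-1294 + 2207)/(w - 1018) = (-1294 + 2207)/(407 - 1018) = 913/(-611) = 913*(-1/611) = -913/611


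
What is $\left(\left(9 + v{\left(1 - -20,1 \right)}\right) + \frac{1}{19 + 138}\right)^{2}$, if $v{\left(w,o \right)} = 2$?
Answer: $\frac{2985984}{24649} \approx 121.14$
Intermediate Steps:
$\left(\left(9 + v{\left(1 - -20,1 \right)}\right) + \frac{1}{19 + 138}\right)^{2} = \left(\left(9 + 2\right) + \frac{1}{19 + 138}\right)^{2} = \left(11 + \frac{1}{157}\right)^{2} = \left(\frac{1728}{157}\right)^{2} = \frac{2985984}{24649}$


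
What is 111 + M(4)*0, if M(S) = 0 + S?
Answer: 111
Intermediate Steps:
M(S) = S
111 + M(4)*0 = 111 + 4*0 = 111 + 0 = 111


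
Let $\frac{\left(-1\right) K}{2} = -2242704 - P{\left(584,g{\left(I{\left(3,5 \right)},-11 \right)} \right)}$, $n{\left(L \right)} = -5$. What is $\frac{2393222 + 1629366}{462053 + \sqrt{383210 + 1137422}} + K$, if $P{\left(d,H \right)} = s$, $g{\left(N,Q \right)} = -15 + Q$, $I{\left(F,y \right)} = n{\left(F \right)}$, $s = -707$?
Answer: $\frac{957296258229796102}{213491454177} - \frac{8045176 \sqrt{380158}}{213491454177} \approx 4.484 \cdot 10^{6}$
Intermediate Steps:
$I{\left(F,y \right)} = -5$
$P{\left(d,H \right)} = -707$
$K = 4483994$ ($K = - 2 \left(-2242704 - -707\right) = - 2 \left(-2242704 + 707\right) = \left(-2\right) \left(-2241997\right) = 4483994$)
$\frac{2393222 + 1629366}{462053 + \sqrt{383210 + 1137422}} + K = \frac{2393222 + 1629366}{462053 + \sqrt{383210 + 1137422}} + 4483994 = \frac{4022588}{462053 + \sqrt{1520632}} + 4483994 = \frac{4022588}{462053 + 2 \sqrt{380158}} + 4483994 = 4483994 + \frac{4022588}{462053 + 2 \sqrt{380158}}$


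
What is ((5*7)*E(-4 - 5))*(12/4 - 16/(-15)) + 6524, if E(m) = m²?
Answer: 18053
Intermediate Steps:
((5*7)*E(-4 - 5))*(12/4 - 16/(-15)) + 6524 = ((5*7)*(-4 - 5)²)*(12/4 - 16/(-15)) + 6524 = (35*(-9)²)*(12*(¼) - 16*(-1/15)) + 6524 = (35*81)*(3 + 16/15) + 6524 = 2835*(61/15) + 6524 = 11529 + 6524 = 18053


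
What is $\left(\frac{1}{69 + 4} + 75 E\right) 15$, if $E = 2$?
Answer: $\frac{164265}{73} \approx 2250.2$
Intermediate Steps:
$\left(\frac{1}{69 + 4} + 75 E\right) 15 = \left(\frac{1}{69 + 4} + 75 \cdot 2\right) 15 = \left(\frac{1}{73} + 150\right) 15 = \frac{10951}{73} \cdot 15 = \frac{164265}{73}$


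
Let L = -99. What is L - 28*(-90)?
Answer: 2421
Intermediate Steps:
L - 28*(-90) = -99 - 28*(-90) = -99 + 2520 = 2421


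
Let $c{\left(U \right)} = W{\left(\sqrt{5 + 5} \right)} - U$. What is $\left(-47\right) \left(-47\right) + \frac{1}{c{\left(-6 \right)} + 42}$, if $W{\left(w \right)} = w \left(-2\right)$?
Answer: $\frac{625153}{283} + \frac{\sqrt{10}}{1132} \approx 2209.0$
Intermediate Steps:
$W{\left(w \right)} = - 2 w$
$c{\left(U \right)} = - U - 2 \sqrt{10}$ ($c{\left(U \right)} = - 2 \sqrt{5 + 5} - U = - 2 \sqrt{10} - U = - U - 2 \sqrt{10}$)
$\left(-47\right) \left(-47\right) + \frac{1}{c{\left(-6 \right)} + 42} = \left(-47\right) \left(-47\right) + \frac{1}{\left(\left(-1\right) \left(-6\right) - 2 \sqrt{10}\right) + 42} = 2209 + \frac{1}{\left(6 - 2 \sqrt{10}\right) + 42} = 2209 + \frac{1}{48 - 2 \sqrt{10}}$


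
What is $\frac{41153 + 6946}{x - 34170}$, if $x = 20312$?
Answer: $- \frac{48099}{13858} \approx -3.4708$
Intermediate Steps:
$\frac{41153 + 6946}{x - 34170} = \frac{41153 + 6946}{20312 - 34170} = \frac{48099}{-13858} = 48099 \left(- \frac{1}{13858}\right) = - \frac{48099}{13858}$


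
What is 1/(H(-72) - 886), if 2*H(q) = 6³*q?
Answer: -1/8662 ≈ -0.00011545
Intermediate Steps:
H(q) = 108*q (H(q) = (6³*q)/2 = (216*q)/2 = 108*q)
1/(H(-72) - 886) = 1/(108*(-72) - 886) = 1/(-7776 - 886) = 1/(-8662) = -1/8662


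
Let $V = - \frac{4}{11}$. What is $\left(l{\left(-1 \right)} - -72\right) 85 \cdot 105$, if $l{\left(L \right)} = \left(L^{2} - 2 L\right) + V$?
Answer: $\frac{7327425}{11} \approx 6.6613 \cdot 10^{5}$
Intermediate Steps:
$V = - \frac{4}{11}$ ($V = \left(-4\right) \frac{1}{11} = - \frac{4}{11} \approx -0.36364$)
$l{\left(L \right)} = - \frac{4}{11} + L^{2} - 2 L$ ($l{\left(L \right)} = \left(L^{2} - 2 L\right) - \frac{4}{11} = - \frac{4}{11} + L^{2} - 2 L$)
$\left(l{\left(-1 \right)} - -72\right) 85 \cdot 105 = \left(\left(- \frac{4}{11} + \left(-1\right)^{2} - -2\right) - -72\right) 85 \cdot 105 = \left(\left(- \frac{4}{11} + 1 + 2\right) + 72\right) 85 \cdot 105 = \left(\frac{29}{11} + 72\right) 85 \cdot 105 = \frac{821}{11} \cdot 85 \cdot 105 = \frac{69785}{11} \cdot 105 = \frac{7327425}{11}$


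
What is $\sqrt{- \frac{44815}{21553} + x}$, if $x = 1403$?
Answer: $\frac{2 \sqrt{162693057583}}{21553} \approx 37.429$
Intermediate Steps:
$\sqrt{- \frac{44815}{21553} + x} = \sqrt{- \frac{44815}{21553} + 1403} = \sqrt{\frac{30194044}{21553}} = \frac{2 \sqrt{162693057583}}{21553}$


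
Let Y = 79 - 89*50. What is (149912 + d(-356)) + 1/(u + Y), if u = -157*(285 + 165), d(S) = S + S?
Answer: 11193133199/75021 ≈ 1.4920e+5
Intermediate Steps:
d(S) = 2*S
Y = -4371 (Y = 79 - 4450 = -4371)
u = -70650 (u = -157*450 = -70650)
(149912 + d(-356)) + 1/(u + Y) = (149912 + 2*(-356)) + 1/(-70650 - 4371) = (149912 - 712) + 1/(-75021) = 149200 - 1/75021 = 11193133199/75021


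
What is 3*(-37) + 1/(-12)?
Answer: -1333/12 ≈ -111.08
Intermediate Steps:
3*(-37) + 1/(-12) = -111 - 1/12 = -1333/12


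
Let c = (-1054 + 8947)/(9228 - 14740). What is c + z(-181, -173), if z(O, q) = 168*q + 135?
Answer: -159464541/5512 ≈ -28930.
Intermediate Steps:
c = -7893/5512 (c = 7893/(-5512) = 7893*(-1/5512) = -7893/5512 ≈ -1.4320)
z(O, q) = 135 + 168*q
c + z(-181, -173) = -7893/5512 + (135 + 168*(-173)) = -7893/5512 + (135 - 29064) = -7893/5512 - 28929 = -159464541/5512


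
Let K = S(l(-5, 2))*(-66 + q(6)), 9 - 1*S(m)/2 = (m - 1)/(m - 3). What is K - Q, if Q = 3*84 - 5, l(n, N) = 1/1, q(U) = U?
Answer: -1327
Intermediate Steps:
l(n, N) = 1
S(m) = 18 - 2*(-1 + m)/(-3 + m) (S(m) = 18 - 2*(m - 1)/(m - 3) = 18 - 2*(-1 + m)/(-3 + m))
K = -1080 (K = (4*(-13 + 4*1)/(-3 + 1))*(-66 + 6) = (4*(-13 + 4)/(-2))*(-60) = (4*(-½)*(-9))*(-60) = 18*(-60) = -1080)
Q = 247 (Q = 252 - 5 = 247)
K - Q = -1080 - 1*247 = -1080 - 247 = -1327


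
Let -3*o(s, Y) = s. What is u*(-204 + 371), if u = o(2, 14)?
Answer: -334/3 ≈ -111.33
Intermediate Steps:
o(s, Y) = -s/3
u = -⅔ (u = -⅓*2 = -⅔ ≈ -0.66667)
u*(-204 + 371) = -2*(-204 + 371)/3 = -⅔*167 = -334/3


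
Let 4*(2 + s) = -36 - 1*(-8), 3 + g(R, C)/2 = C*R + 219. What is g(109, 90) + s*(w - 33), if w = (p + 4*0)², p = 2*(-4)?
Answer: 19773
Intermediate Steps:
p = -8
g(R, C) = 432 + 2*C*R (g(R, C) = -6 + 2*(C*R + 219) = -6 + 2*(219 + C*R) = -6 + (438 + 2*C*R) = 432 + 2*C*R)
s = -9 (s = -2 + (-36 - 1*(-8))/4 = -2 + (-36 + 8)/4 = -2 + (¼)*(-28) = -2 - 7 = -9)
w = 64 (w = (-8 + 4*0)² = (-8 + 0)² = (-8)² = 64)
g(109, 90) + s*(w - 33) = (432 + 2*90*109) - 9*(64 - 33) = (432 + 19620) - 9*31 = 20052 - 279 = 19773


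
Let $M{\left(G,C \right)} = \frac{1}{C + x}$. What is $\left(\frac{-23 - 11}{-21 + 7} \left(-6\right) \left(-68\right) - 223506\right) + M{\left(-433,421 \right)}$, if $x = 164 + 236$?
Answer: $- \frac{1278794519}{5747} \approx -2.2252 \cdot 10^{5}$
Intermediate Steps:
$x = 400$
$M{\left(G,C \right)} = \frac{1}{400 + C}$ ($M{\left(G,C \right)} = \frac{1}{C + 400} = \frac{1}{400 + C}$)
$\left(\frac{-23 - 11}{-21 + 7} \left(-6\right) \left(-68\right) - 223506\right) + M{\left(-433,421 \right)} = \left(\frac{-23 - 11}{-21 + 7} \left(-6\right) \left(-68\right) - 223506\right) + \frac{1}{400 + 421} = \left(- \frac{34}{-14} \left(-6\right) \left(-68\right) - 223506\right) + \frac{1}{821} = \left(\left(-34\right) \left(- \frac{1}{14}\right) \left(-6\right) \left(-68\right) - 223506\right) + \frac{1}{821} = \left(\frac{17}{7} \left(-6\right) \left(-68\right) - 223506\right) + \frac{1}{821} = \left(\left(- \frac{102}{7}\right) \left(-68\right) - 223506\right) + \frac{1}{821} = \left(\frac{6936}{7} - 223506\right) + \frac{1}{821} = - \frac{1557606}{7} + \frac{1}{821} = - \frac{1278794519}{5747}$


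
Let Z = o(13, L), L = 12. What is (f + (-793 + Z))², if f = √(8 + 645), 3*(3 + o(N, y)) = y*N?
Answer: (744 - √653)² ≈ 5.1617e+5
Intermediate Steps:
o(N, y) = -3 + N*y/3 (o(N, y) = -3 + (y*N)/3 = -3 + (N*y)/3 = -3 + N*y/3)
Z = 49 (Z = -3 + (⅓)*13*12 = -3 + 52 = 49)
f = √653 ≈ 25.554
(f + (-793 + Z))² = (√653 + (-793 + 49))² = (√653 - 744)² = (-744 + √653)²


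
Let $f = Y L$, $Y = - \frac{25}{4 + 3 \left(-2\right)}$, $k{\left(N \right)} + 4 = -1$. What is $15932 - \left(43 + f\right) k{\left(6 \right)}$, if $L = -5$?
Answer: $\frac{31669}{2} \approx 15835.0$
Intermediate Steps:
$k{\left(N \right)} = -5$ ($k{\left(N \right)} = -4 - 1 = -5$)
$Y = \frac{25}{2}$ ($Y = - \frac{25}{4 - 6} = - \frac{25}{-2} = \left(-25\right) \left(- \frac{1}{2}\right) = \frac{25}{2} \approx 12.5$)
$f = - \frac{125}{2}$ ($f = \frac{25}{2} \left(-5\right) = - \frac{125}{2} \approx -62.5$)
$15932 - \left(43 + f\right) k{\left(6 \right)} = 15932 - \left(43 - \frac{125}{2}\right) \left(-5\right) = 15932 - \left(- \frac{39}{2}\right) \left(-5\right) = 15932 - \frac{195}{2} = \frac{31669}{2}$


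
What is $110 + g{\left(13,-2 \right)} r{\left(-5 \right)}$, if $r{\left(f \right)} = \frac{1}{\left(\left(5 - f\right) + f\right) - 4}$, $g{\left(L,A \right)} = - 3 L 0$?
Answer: $110$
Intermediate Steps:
$g{\left(L,A \right)} = 0$
$r{\left(f \right)} = 1$ ($r{\left(f \right)} = \frac{1}{5 - 4} = 1^{-1} = 1$)
$110 + g{\left(13,-2 \right)} r{\left(-5 \right)} = 110 + 0 \cdot 1 = 110 + 0 = 110$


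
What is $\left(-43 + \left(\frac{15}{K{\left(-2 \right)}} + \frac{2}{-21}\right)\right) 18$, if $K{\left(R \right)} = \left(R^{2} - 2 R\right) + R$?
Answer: $- \frac{5115}{7} \approx -730.71$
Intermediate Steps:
$K{\left(R \right)} = R^{2} - R$
$\left(-43 + \left(\frac{15}{K{\left(-2 \right)}} + \frac{2}{-21}\right)\right) 18 = \left(-43 + \left(\frac{15}{\left(-2\right) \left(-1 - 2\right)} + \frac{2}{-21}\right)\right) 18 = \left(-43 + \left(\frac{15}{\left(-2\right) \left(-3\right)} + 2 \left(- \frac{1}{21}\right)\right)\right) 18 = \left(-43 - \left(\frac{2}{21} - \frac{15}{6}\right)\right) 18 = \left(-43 + \left(15 \cdot \frac{1}{6} - \frac{2}{21}\right)\right) 18 = \left(-43 + \left(\frac{5}{2} - \frac{2}{21}\right)\right) 18 = \left(-43 + \frac{101}{42}\right) 18 = \left(- \frac{1705}{42}\right) 18 = - \frac{5115}{7}$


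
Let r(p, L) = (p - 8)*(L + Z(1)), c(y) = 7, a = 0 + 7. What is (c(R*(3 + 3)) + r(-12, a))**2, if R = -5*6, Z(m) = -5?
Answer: 1089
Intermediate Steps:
R = -30
a = 7
r(p, L) = (-8 + p)*(-5 + L) (r(p, L) = (p - 8)*(L - 5) = (-8 + p)*(-5 + L))
(c(R*(3 + 3)) + r(-12, a))**2 = (7 + (40 - 8*7 - 5*(-12) + 7*(-12)))**2 = (7 + (40 - 56 + 60 - 84))**2 = (7 - 40)**2 = (-33)**2 = 1089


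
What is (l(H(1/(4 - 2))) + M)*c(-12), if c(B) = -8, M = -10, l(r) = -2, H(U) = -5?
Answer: 96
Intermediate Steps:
(l(H(1/(4 - 2))) + M)*c(-12) = (-2 - 10)*(-8) = -12*(-8) = 96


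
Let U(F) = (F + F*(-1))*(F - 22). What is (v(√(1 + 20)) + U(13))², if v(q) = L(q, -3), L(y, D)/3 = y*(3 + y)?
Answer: 5670 + 1134*√21 ≈ 10867.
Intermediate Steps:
U(F) = 0 (U(F) = (F - F)*(-22 + F) = 0*(-22 + F) = 0)
L(y, D) = 3*y*(3 + y) (L(y, D) = 3*(y*(3 + y)) = 3*y*(3 + y))
v(q) = 3*q*(3 + q)
(v(√(1 + 20)) + U(13))² = (3*√(1 + 20)*(3 + √(1 + 20)) + 0)² = (3*√21*(3 + √21) + 0)² = (3*√21*(3 + √21))² = 189*(3 + √21)²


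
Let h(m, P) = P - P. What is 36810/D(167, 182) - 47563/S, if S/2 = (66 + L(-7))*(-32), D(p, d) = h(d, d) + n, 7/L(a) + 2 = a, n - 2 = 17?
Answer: 1391011353/713792 ≈ 1948.8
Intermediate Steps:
n = 19 (n = 2 + 17 = 19)
L(a) = 7/(-2 + a)
h(m, P) = 0
D(p, d) = 19 (D(p, d) = 0 + 19 = 19)
S = -37568/9 (S = 2*((66 + 7/(-2 - 7))*(-32)) = 2*((66 + 7/(-9))*(-32)) = 2*((66 + 7*(-1/9))*(-32)) = 2*((66 - 7/9)*(-32)) = 2*((587/9)*(-32)) = 2*(-18784/9) = -37568/9 ≈ -4174.2)
36810/D(167, 182) - 47563/S = 36810/19 - 47563/(-37568/9) = 36810*(1/19) - 47563*(-9/37568) = 36810/19 + 428067/37568 = 1391011353/713792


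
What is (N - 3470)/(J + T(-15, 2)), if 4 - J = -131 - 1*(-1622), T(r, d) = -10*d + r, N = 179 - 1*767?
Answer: 2029/761 ≈ 2.6662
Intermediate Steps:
N = -588 (N = 179 - 767 = -588)
T(r, d) = r - 10*d
J = -1487 (J = 4 - (-131 - 1*(-1622)) = 4 - (-131 + 1622) = 4 - 1*1491 = 4 - 1491 = -1487)
(N - 3470)/(J + T(-15, 2)) = (-588 - 3470)/(-1487 + (-15 - 10*2)) = -4058/(-1487 + (-15 - 20)) = -4058/(-1487 - 35) = -4058/(-1522) = -4058*(-1/1522) = 2029/761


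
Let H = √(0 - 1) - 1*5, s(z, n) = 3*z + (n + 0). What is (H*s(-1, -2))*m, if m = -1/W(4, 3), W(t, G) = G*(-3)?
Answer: 25/9 - 5*I/9 ≈ 2.7778 - 0.55556*I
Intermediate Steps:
W(t, G) = -3*G
s(z, n) = n + 3*z (s(z, n) = 3*z + n = n + 3*z)
m = ⅑ (m = -1/((-3*3)) = -1/(-9) = -1*(-⅑) = ⅑ ≈ 0.11111)
H = -5 + I (H = √(-1) - 5 = I - 5 = -5 + I ≈ -5.0 + 1.0*I)
(H*s(-1, -2))*m = ((-5 + I)*(-2 + 3*(-1)))*(⅑) = ((-5 + I)*(-2 - 3))*(⅑) = ((-5 + I)*(-5))*(⅑) = (25 - 5*I)*(⅑) = 25/9 - 5*I/9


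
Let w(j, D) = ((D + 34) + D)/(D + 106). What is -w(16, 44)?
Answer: -61/75 ≈ -0.81333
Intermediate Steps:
w(j, D) = (34 + 2*D)/(106 + D) (w(j, D) = ((34 + D) + D)/(106 + D) = (34 + 2*D)/(106 + D))
-w(16, 44) = -2*(17 + 44)/(106 + 44) = -2*61/150 = -1*61/75 = -61/75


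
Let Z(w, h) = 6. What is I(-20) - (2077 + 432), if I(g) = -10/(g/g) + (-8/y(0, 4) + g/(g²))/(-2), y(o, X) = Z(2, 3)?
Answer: -302197/120 ≈ -2518.3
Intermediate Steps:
y(o, X) = 6
I(g) = -28/3 - 1/(2*g) (I(g) = -10/(g/g) + (-8/6 + g/(g²))/(-2) = -10/1 + (-8*⅙ + g/g²)*(-½) = -10*1 + (-4/3 + 1/g)*(-½) = -10 + (⅔ - 1/(2*g)) = -28/3 - 1/(2*g))
I(-20) - (2077 + 432) = (⅙)*(-3 - 56*(-20))/(-20) - (2077 + 432) = (⅙)*(-1/20)*(-3 + 1120) - 1*2509 = (⅙)*(-1/20)*1117 - 2509 = -1117/120 - 2509 = -302197/120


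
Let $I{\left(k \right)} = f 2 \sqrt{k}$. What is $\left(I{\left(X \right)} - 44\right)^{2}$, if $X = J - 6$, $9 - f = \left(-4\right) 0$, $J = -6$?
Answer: $-1952 - 3168 i \sqrt{3} \approx -1952.0 - 5487.1 i$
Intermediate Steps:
$f = 9$ ($f = 9 - \left(-4\right) 0 = 9 - 0 = 9 + 0 = 9$)
$X = -12$ ($X = -6 - 6 = -12$)
$I{\left(k \right)} = 18 \sqrt{k}$ ($I{\left(k \right)} = 9 \cdot 2 \sqrt{k} = 18 \sqrt{k}$)
$\left(I{\left(X \right)} - 44\right)^{2} = \left(18 \sqrt{-12} - 44\right)^{2} = \left(18 \cdot 2 i \sqrt{3} - 44\right)^{2} = \left(36 i \sqrt{3} - 44\right)^{2} = \left(-44 + 36 i \sqrt{3}\right)^{2}$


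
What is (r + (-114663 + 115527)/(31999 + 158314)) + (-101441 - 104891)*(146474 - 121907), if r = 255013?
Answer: -964640118000439/190313 ≈ -5.0687e+9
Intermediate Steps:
(r + (-114663 + 115527)/(31999 + 158314)) + (-101441 - 104891)*(146474 - 121907) = (255013 + (-114663 + 115527)/(31999 + 158314)) + (-101441 - 104891)*(146474 - 121907) = (255013 + 864/190313) - 206332*24567 = (255013 + 864*(1/190313)) - 5068958244 = (255013 + 864/190313) - 5068958244 = 48532289933/190313 - 5068958244 = -964640118000439/190313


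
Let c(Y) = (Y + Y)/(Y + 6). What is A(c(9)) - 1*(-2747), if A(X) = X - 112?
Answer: 13181/5 ≈ 2636.2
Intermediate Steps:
c(Y) = 2*Y/(6 + Y) (c(Y) = (2*Y)/(6 + Y) = 2*Y/(6 + Y))
A(X) = -112 + X
A(c(9)) - 1*(-2747) = (-112 + 2*9/(6 + 9)) - 1*(-2747) = (-112 + 2*9/15) + 2747 = (-112 + 2*9*(1/15)) + 2747 = (-112 + 6/5) + 2747 = -554/5 + 2747 = 13181/5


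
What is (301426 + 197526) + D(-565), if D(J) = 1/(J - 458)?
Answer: 510427895/1023 ≈ 4.9895e+5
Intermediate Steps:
D(J) = 1/(-458 + J)
(301426 + 197526) + D(-565) = (301426 + 197526) + 1/(-458 - 565) = 498952 + 1/(-1023) = 498952 - 1/1023 = 510427895/1023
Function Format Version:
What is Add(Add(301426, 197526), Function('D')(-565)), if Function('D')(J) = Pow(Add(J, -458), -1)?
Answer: Rational(510427895, 1023) ≈ 4.9895e+5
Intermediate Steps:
Function('D')(J) = Pow(Add(-458, J), -1)
Add(Add(301426, 197526), Function('D')(-565)) = Add(Add(301426, 197526), Pow(Add(-458, -565), -1)) = Add(498952, Pow(-1023, -1)) = Add(498952, Rational(-1, 1023)) = Rational(510427895, 1023)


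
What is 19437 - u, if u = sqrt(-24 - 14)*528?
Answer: 19437 - 528*I*sqrt(38) ≈ 19437.0 - 3254.8*I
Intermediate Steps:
u = 528*I*sqrt(38) (u = sqrt(-38)*528 = (I*sqrt(38))*528 = 528*I*sqrt(38) ≈ 3254.8*I)
19437 - u = 19437 - 528*I*sqrt(38)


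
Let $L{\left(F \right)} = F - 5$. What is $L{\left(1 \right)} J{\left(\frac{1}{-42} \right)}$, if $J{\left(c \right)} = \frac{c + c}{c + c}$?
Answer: $-4$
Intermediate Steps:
$J{\left(c \right)} = 1$ ($J{\left(c \right)} = \frac{2 c}{2 c} = 2 c \frac{1}{2 c} = 1$)
$L{\left(F \right)} = -5 + F$
$L{\left(1 \right)} J{\left(\frac{1}{-42} \right)} = \left(-5 + 1\right) 1 = \left(-4\right) 1 = -4$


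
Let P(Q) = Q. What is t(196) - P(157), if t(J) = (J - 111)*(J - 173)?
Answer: 1798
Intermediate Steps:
t(J) = (-173 + J)*(-111 + J) (t(J) = (-111 + J)*(-173 + J) = (-173 + J)*(-111 + J))
t(196) - P(157) = (19203 + 196**2 - 284*196) - 1*157 = (19203 + 38416 - 55664) - 157 = 1955 - 157 = 1798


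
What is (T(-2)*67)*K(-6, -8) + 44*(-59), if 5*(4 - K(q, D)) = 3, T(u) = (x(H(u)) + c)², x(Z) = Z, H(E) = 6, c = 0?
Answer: 28024/5 ≈ 5604.8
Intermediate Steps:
T(u) = 36 (T(u) = (6 + 0)² = 6² = 36)
K(q, D) = 17/5 (K(q, D) = 4 - ⅕*3 = 4 - ⅗ = 17/5)
(T(-2)*67)*K(-6, -8) + 44*(-59) = (36*67)*(17/5) + 44*(-59) = 2412*(17/5) - 2596 = 41004/5 - 2596 = 28024/5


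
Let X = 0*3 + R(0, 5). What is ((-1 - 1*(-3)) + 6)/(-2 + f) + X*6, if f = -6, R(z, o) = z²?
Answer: -1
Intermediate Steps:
X = 0 (X = 0*3 + 0² = 0 + 0 = 0)
((-1 - 1*(-3)) + 6)/(-2 + f) + X*6 = ((-1 - 1*(-3)) + 6)/(-2 - 6) + 0*6 = ((-1 + 3) + 6)/(-8) + 0 = (2 + 6)*(-⅛) + 0 = 8*(-⅛) + 0 = -1 + 0 = -1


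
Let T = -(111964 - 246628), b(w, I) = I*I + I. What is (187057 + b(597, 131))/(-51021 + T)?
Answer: 204349/83643 ≈ 2.4431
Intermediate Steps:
b(w, I) = I + I² (b(w, I) = I² + I = I + I²)
T = 134664 (T = -1*(-134664) = 134664)
(187057 + b(597, 131))/(-51021 + T) = (187057 + 131*(1 + 131))/(-51021 + 134664) = (187057 + 131*132)/83643 = (187057 + 17292)*(1/83643) = 204349*(1/83643) = 204349/83643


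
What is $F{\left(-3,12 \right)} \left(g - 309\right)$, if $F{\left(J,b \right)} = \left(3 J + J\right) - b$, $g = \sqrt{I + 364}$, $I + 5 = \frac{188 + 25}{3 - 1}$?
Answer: $7416 - 84 \sqrt{38} \approx 6898.2$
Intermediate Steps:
$I = \frac{203}{2}$ ($I = -5 + \frac{188 + 25}{3 - 1} = -5 + \frac{213}{3 - 1} = -5 + \frac{213}{2} = \frac{203}{2} \approx 101.5$)
$g = \frac{7 \sqrt{38}}{2}$ ($g = \sqrt{\frac{203}{2} + 364} = \sqrt{\frac{931}{2}} = \frac{7 \sqrt{38}}{2} \approx 21.575$)
$F{\left(J,b \right)} = - b + 4 J$ ($F{\left(J,b \right)} = 4 J - b = - b + 4 J$)
$F{\left(-3,12 \right)} \left(g - 309\right) = \left(\left(-1\right) 12 + 4 \left(-3\right)\right) \left(\frac{7 \sqrt{38}}{2} - 309\right) = \left(-12 - 12\right) \left(-309 + \frac{7 \sqrt{38}}{2}\right) = - 24 \left(-309 + \frac{7 \sqrt{38}}{2}\right) = 7416 - 84 \sqrt{38}$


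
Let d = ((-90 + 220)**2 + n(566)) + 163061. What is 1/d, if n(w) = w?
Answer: 1/180527 ≈ 5.5393e-6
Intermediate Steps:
d = 180527 (d = ((-90 + 220)**2 + 566) + 163061 = (130**2 + 566) + 163061 = (16900 + 566) + 163061 = 17466 + 163061 = 180527)
1/d = 1/180527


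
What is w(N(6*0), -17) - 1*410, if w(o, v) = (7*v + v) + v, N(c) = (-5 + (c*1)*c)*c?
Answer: -563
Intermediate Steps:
N(c) = c*(-5 + c²) (N(c) = (-5 + c*c)*c = (-5 + c²)*c = c*(-5 + c²))
w(o, v) = 9*v (w(o, v) = 8*v + v = 9*v)
w(N(6*0), -17) - 1*410 = 9*(-17) - 1*410 = -153 - 410 = -563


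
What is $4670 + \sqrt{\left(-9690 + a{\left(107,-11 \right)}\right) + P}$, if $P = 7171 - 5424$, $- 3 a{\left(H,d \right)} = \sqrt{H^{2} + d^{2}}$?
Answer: $4670 + \frac{\sqrt{-71487 - 3 \sqrt{11570}}}{3} \approx 4670.0 + 89.324 i$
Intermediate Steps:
$a{\left(H,d \right)} = - \frac{\sqrt{H^{2} + d^{2}}}{3}$
$P = 1747$
$4670 + \sqrt{\left(-9690 + a{\left(107,-11 \right)}\right) + P} = 4670 + \sqrt{\left(-9690 - \frac{\sqrt{107^{2} + \left(-11\right)^{2}}}{3}\right) + 1747} = 4670 + \sqrt{\left(-9690 - \frac{\sqrt{11449 + 121}}{3}\right) + 1747} = 4670 + \sqrt{\left(-9690 - \frac{\sqrt{11570}}{3}\right) + 1747} = 4670 + \sqrt{-7943 - \frac{\sqrt{11570}}{3}}$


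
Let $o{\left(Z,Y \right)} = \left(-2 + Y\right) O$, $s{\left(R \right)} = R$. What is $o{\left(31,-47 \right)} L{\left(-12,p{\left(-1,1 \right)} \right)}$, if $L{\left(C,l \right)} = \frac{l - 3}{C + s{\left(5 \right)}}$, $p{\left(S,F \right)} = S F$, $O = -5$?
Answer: $140$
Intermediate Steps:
$p{\left(S,F \right)} = F S$
$o{\left(Z,Y \right)} = 10 - 5 Y$ ($o{\left(Z,Y \right)} = \left(-2 + Y\right) \left(-5\right) = 10 - 5 Y$)
$L{\left(C,l \right)} = \frac{-3 + l}{5 + C}$ ($L{\left(C,l \right)} = \frac{l - 3}{C + 5} = \frac{-3 + l}{5 + C}$)
$o{\left(31,-47 \right)} L{\left(-12,p{\left(-1,1 \right)} \right)} = \left(10 - -235\right) \frac{-3 + 1 \left(-1\right)}{5 - 12} = \left(10 + 235\right) \frac{-3 - 1}{-7} = 245 \left(\left(- \frac{1}{7}\right) \left(-4\right)\right) = 245 \cdot \frac{4}{7} = 140$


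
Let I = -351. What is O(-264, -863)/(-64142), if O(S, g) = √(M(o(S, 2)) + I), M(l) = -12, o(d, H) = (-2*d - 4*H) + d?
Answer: -11*I*√3/64142 ≈ -0.00029704*I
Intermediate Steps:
o(d, H) = -d - 4*H (o(d, H) = (-4*H - 2*d) + d = -d - 4*H)
O(S, g) = 11*I*√3 (O(S, g) = √(-12 - 351) = √(-363) = 11*I*√3)
O(-264, -863)/(-64142) = (11*I*√3)/(-64142) = (11*I*√3)*(-1/64142) = -11*I*√3/64142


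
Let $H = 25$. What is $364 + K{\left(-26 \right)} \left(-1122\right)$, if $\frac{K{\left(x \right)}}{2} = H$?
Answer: $-55736$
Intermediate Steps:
$K{\left(x \right)} = 50$ ($K{\left(x \right)} = 2 \cdot 25 = 50$)
$364 + K{\left(-26 \right)} \left(-1122\right) = 364 + 50 \left(-1122\right) = 364 - 56100 = -55736$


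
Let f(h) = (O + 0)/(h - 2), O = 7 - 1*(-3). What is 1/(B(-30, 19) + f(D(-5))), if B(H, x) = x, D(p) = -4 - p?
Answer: ⅑ ≈ 0.11111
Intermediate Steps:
O = 10 (O = 7 + 3 = 10)
f(h) = 10/(-2 + h) (f(h) = (10 + 0)/(h - 2) = 10/(-2 + h))
1/(B(-30, 19) + f(D(-5))) = 1/(19 + 10/(-2 + (-4 - 1*(-5)))) = 1/(19 + 10/(-2 + (-4 + 5))) = 1/(19 + 10/(-2 + 1)) = 1/(19 + 10/(-1)) = 1/(19 + 10*(-1)) = 1/(19 - 10) = 1/9 = ⅑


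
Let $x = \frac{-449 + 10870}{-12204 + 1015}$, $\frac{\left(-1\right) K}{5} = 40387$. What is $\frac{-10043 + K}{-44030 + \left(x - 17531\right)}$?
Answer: $\frac{1185910921}{344408225} \approx 3.4433$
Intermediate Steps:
$K = -201935$ ($K = \left(-5\right) 40387 = -201935$)
$x = - \frac{10421}{11189}$ ($x = \frac{10421}{-11189} = 10421 \left(- \frac{1}{11189}\right) = - \frac{10421}{11189} \approx -0.93136$)
$\frac{-10043 + K}{-44030 + \left(x - 17531\right)} = \frac{-10043 - 201935}{-44030 - \frac{196164780}{11189}} = - \frac{211978}{-44030 - \frac{196164780}{11189}} = - \frac{211978}{- \frac{688816450}{11189}} = \left(-211978\right) \left(- \frac{11189}{688816450}\right) = \frac{1185910921}{344408225}$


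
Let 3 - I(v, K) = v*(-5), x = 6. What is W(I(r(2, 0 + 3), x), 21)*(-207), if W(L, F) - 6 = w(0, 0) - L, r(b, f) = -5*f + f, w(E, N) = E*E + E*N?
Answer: -13041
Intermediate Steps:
w(E, N) = E² + E*N
r(b, f) = -4*f
I(v, K) = 3 + 5*v (I(v, K) = 3 - v*(-5) = 3 - (-5)*v = 3 + 5*v)
W(L, F) = 6 - L (W(L, F) = 6 + (0*(0 + 0) - L) = 6 + (0*0 - L) = 6 + (0 - L) = 6 - L)
W(I(r(2, 0 + 3), x), 21)*(-207) = (6 - (3 + 5*(-4*(0 + 3))))*(-207) = (6 - (3 + 5*(-4*3)))*(-207) = (6 - (3 + 5*(-12)))*(-207) = (6 - (3 - 60))*(-207) = (6 - 1*(-57))*(-207) = (6 + 57)*(-207) = 63*(-207) = -13041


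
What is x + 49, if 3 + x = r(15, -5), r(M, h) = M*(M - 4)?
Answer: 211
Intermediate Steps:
r(M, h) = M*(-4 + M)
x = 162 (x = -3 + 15*(-4 + 15) = -3 + 15*11 = -3 + 165 = 162)
x + 49 = 162 + 49 = 211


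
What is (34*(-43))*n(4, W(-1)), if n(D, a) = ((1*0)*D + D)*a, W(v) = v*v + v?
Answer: 0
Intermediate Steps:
W(v) = v + v² (W(v) = v² + v = v + v²)
n(D, a) = D*a (n(D, a) = (0*D + D)*a = (0 + D)*a = D*a)
(34*(-43))*n(4, W(-1)) = (34*(-43))*(4*(-(1 - 1))) = -5848*(-1*0) = -5848*0 = -1462*0 = 0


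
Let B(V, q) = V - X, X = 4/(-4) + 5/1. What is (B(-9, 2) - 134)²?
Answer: 21609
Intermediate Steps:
X = 4 (X = 4*(-¼) + 5*1 = -1 + 5 = 4)
B(V, q) = -4 + V (B(V, q) = V - 1*4 = V - 4 = -4 + V)
(B(-9, 2) - 134)² = ((-4 - 9) - 134)² = (-13 - 134)² = (-147)² = 21609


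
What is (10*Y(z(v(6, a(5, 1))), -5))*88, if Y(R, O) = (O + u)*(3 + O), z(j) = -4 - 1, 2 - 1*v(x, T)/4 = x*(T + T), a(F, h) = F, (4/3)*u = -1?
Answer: 10120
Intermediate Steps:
u = -3/4 (u = (3/4)*(-1) = -3/4 ≈ -0.75000)
v(x, T) = 8 - 8*T*x (v(x, T) = 8 - 4*x*(T + T) = 8 - 4*x*2*T = 8 - 8*T*x)
z(j) = -5
Y(R, O) = (3 + O)*(-3/4 + O) (Y(R, O) = (O - 3/4)*(3 + O) = (-3/4 + O)*(3 + O) = (3 + O)*(-3/4 + O))
(10*Y(z(v(6, a(5, 1))), -5))*88 = (10*(-9/4 + (-5)**2 + (9/4)*(-5)))*88 = (10*(-9/4 + 25 - 45/4))*88 = (10*(23/2))*88 = 115*88 = 10120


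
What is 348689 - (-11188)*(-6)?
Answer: 281561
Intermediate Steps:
348689 - (-11188)*(-6) = 348689 - 1*67128 = 348689 - 67128 = 281561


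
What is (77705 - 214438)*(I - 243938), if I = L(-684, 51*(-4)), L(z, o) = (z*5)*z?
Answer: -286502397686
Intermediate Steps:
L(z, o) = 5*z**2 (L(z, o) = (5*z)*z = 5*z**2)
I = 2339280 (I = 5*(-684)**2 = 5*467856 = 2339280)
(77705 - 214438)*(I - 243938) = (77705 - 214438)*(2339280 - 243938) = -136733*2095342 = -286502397686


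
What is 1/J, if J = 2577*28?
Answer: 1/72156 ≈ 1.3859e-5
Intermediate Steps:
J = 72156
1/J = 1/72156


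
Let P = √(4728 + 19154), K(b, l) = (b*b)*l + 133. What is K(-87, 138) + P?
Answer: 1044655 + √23882 ≈ 1.0448e+6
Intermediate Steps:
K(b, l) = 133 + l*b² (K(b, l) = b²*l + 133 = l*b² + 133 = 133 + l*b²)
P = √23882 ≈ 154.54
K(-87, 138) + P = (133 + 138*(-87)²) + √23882 = (133 + 138*7569) + √23882 = (133 + 1044522) + √23882 = 1044655 + √23882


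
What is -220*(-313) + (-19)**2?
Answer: 69221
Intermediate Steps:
-220*(-313) + (-19)**2 = 68860 + 361 = 69221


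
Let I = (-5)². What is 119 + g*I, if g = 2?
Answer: 169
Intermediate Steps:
I = 25
119 + g*I = 119 + 2*25 = 119 + 50 = 169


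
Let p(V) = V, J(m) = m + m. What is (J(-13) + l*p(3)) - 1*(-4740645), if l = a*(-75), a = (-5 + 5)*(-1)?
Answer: 4740619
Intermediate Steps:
J(m) = 2*m
a = 0 (a = 0*(-1) = 0)
l = 0 (l = 0*(-75) = 0)
(J(-13) + l*p(3)) - 1*(-4740645) = (2*(-13) + 0*3) - 1*(-4740645) = (-26 + 0) + 4740645 = -26 + 4740645 = 4740619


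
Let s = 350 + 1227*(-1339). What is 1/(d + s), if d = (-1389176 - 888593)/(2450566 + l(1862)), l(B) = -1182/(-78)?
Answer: -31857555/52329345026662 ≈ -6.0879e-7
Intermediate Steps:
l(B) = 197/13 (l(B) = -1182*(-1/78) = 197/13)
s = -1642603 (s = 350 - 1642953 = -1642603)
d = -29610997/31857555 (d = (-1389176 - 888593)/(2450566 + 197/13) = -2277769/31857555/13 = -2277769*13/31857555 = -29610997/31857555 ≈ -0.92948)
1/(d + s) = 1/(-29610997/31857555 - 1642603) = 1/(-52329345026662/31857555) = -31857555/52329345026662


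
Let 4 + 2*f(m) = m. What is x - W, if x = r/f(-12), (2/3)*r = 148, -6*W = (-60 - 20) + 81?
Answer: -331/12 ≈ -27.583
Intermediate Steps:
W = -⅙ (W = -((-60 - 20) + 81)/6 = -(-80 + 81)/6 = -⅙*1 = -⅙ ≈ -0.16667)
f(m) = -2 + m/2
r = 222 (r = (3/2)*148 = 222)
x = -111/4 (x = 222/(-2 + (½)*(-12)) = 222/(-2 - 6) = 222/(-8) = 222*(-⅛) = -111/4 ≈ -27.750)
x - W = -111/4 - 1*(-⅙) = -111/4 + ⅙ = -331/12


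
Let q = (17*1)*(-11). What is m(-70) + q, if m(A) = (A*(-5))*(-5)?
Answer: -1937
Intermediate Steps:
q = -187 (q = 17*(-11) = -187)
m(A) = 25*A (m(A) = -5*A*(-5) = 25*A)
m(-70) + q = 25*(-70) - 187 = -1750 - 187 = -1937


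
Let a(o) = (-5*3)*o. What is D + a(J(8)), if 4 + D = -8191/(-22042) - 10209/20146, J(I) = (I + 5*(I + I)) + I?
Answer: -160319988375/111014533 ≈ -1444.1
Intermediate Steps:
J(I) = 12*I (J(I) = (I + 5*(2*I)) + I = (I + 10*I) + I = 11*I + I = 12*I)
a(o) = -15*o
D = -459060855/111014533 (D = -4 + (-8191/(-22042) - 10209/20146) = -4 + (-8191*(-1/22042) - 10209*1/20146) = -4 + (8191/22042 - 10209/20146) = -4 - 15002723/111014533 = -459060855/111014533 ≈ -4.1351)
D + a(J(8)) = -459060855/111014533 - 180*8 = -459060855/111014533 - 15*96 = -459060855/111014533 - 1440 = -160319988375/111014533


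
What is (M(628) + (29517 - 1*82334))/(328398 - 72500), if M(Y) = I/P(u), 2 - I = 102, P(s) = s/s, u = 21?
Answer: -52917/255898 ≈ -0.20679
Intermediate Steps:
P(s) = 1
I = -100 (I = 2 - 1*102 = 2 - 102 = -100)
M(Y) = -100 (M(Y) = -100/1 = -100*1 = -100)
(M(628) + (29517 - 1*82334))/(328398 - 72500) = (-100 + (29517 - 1*82334))/(328398 - 72500) = (-100 + (29517 - 82334))/255898 = (-100 - 52817)*(1/255898) = -52917*1/255898 = -52917/255898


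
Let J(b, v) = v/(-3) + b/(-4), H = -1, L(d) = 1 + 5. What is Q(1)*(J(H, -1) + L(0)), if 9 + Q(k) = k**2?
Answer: -158/3 ≈ -52.667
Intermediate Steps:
L(d) = 6
Q(k) = -9 + k**2
J(b, v) = -v/3 - b/4 (J(b, v) = v*(-1/3) + b*(-1/4) = -v/3 - b/4)
Q(1)*(J(H, -1) + L(0)) = (-9 + 1**2)*((-1/3*(-1) - 1/4*(-1)) + 6) = (-9 + 1)*((1/3 + 1/4) + 6) = -8*(7/12 + 6) = -8*79/12 = -158/3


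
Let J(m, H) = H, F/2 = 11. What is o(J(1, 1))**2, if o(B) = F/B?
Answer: 484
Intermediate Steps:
F = 22 (F = 2*11 = 22)
o(B) = 22/B
o(J(1, 1))**2 = (22/1)**2 = (22*1)**2 = 22**2 = 484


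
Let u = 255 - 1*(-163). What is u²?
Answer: 174724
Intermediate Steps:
u = 418 (u = 255 + 163 = 418)
u² = 418² = 174724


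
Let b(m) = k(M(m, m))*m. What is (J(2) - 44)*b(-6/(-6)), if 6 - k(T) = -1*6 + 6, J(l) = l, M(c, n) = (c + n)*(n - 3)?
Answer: -252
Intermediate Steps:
M(c, n) = (-3 + n)*(c + n) (M(c, n) = (c + n)*(-3 + n) = (-3 + n)*(c + n))
k(T) = 6 (k(T) = 6 - (-1*6 + 6) = 6 - (-6 + 6) = 6 - 1*0 = 6 + 0 = 6)
b(m) = 6*m
(J(2) - 44)*b(-6/(-6)) = (2 - 44)*(6*(-6/(-6))) = -252*(-6*(-⅙)) = -252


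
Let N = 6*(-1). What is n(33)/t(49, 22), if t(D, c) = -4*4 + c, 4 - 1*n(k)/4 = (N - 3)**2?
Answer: -154/3 ≈ -51.333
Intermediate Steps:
N = -6
n(k) = -308 (n(k) = 16 - 4*(-6 - 3)**2 = 16 - 4*(-9)**2 = 16 - 4*81 = 16 - 324 = -308)
t(D, c) = -16 + c
n(33)/t(49, 22) = -308/(-16 + 22) = -308/6 = -308*1/6 = -154/3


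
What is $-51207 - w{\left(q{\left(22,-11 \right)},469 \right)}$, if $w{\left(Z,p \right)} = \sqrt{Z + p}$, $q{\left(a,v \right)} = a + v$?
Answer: $-51207 - 4 \sqrt{30} \approx -51229.0$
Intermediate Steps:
$-51207 - w{\left(q{\left(22,-11 \right)},469 \right)} = -51207 - \sqrt{\left(22 - 11\right) + 469} = -51207 - \sqrt{11 + 469} = -51207 - \sqrt{480} = -51207 - 4 \sqrt{30}$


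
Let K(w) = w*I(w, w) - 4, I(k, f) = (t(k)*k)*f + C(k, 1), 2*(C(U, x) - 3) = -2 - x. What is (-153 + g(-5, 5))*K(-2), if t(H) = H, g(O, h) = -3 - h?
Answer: -1449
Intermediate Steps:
C(U, x) = 2 - x/2 (C(U, x) = 3 + (-2 - x)/2 = 3 + (-1 - x/2) = 2 - x/2)
I(k, f) = 3/2 + f*k² (I(k, f) = (k*k)*f + (2 - ½*1) = k²*f + (2 - ½) = f*k² + 3/2 = 3/2 + f*k²)
K(w) = -4 + w*(3/2 + w³) (K(w) = w*(3/2 + w*w²) - 4 = w*(3/2 + w³) - 4 = -4 + w*(3/2 + w³))
(-153 + g(-5, 5))*K(-2) = (-153 + (-3 - 1*5))*(-4 + (-2)⁴ + (3/2)*(-2)) = (-153 + (-3 - 5))*(-4 + 16 - 3) = (-153 - 8)*9 = -161*9 = -1449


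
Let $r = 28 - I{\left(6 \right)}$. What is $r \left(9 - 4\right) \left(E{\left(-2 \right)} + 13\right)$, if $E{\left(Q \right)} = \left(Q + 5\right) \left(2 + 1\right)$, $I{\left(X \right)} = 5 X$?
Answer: $-220$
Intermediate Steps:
$E{\left(Q \right)} = 15 + 3 Q$ ($E{\left(Q \right)} = \left(5 + Q\right) 3 = 15 + 3 Q$)
$r = -2$ ($r = 28 - 5 \cdot 6 = 28 - 30 = -2$)
$r \left(9 - 4\right) \left(E{\left(-2 \right)} + 13\right) = - 2 \left(9 - 4\right) \left(\left(15 + 3 \left(-2\right)\right) + 13\right) = - 2 \cdot 5 \left(\left(15 - 6\right) + 13\right) = - 2 \cdot 5 \left(9 + 13\right) = - 2 \cdot 5 \cdot 22 = \left(-2\right) 110 = -220$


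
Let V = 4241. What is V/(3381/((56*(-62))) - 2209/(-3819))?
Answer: -8033403984/748913 ≈ -10727.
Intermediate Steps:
V/(3381/((56*(-62))) - 2209/(-3819)) = 4241/(3381/((56*(-62))) - 2209/(-3819)) = 4241/(3381/(-3472) - 2209*(-1/3819)) = 4241/(3381*(-1/3472) + 2209/3819) = 4241/(-483/496 + 2209/3819) = 4241/(-748913/1894224) = 4241*(-1894224/748913) = -8033403984/748913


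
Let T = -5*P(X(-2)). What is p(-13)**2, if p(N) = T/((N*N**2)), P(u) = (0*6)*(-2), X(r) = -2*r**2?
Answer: 0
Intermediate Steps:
P(u) = 0 (P(u) = 0*(-2) = 0)
T = 0 (T = -5*0 = 0)
p(N) = 0 (p(N) = 0/((N*N**2)) = 0/(N**3) = 0/N**3 = 0)
p(-13)**2 = 0**2 = 0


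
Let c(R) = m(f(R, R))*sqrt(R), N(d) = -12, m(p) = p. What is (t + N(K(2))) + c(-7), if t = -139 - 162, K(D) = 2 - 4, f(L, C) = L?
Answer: -313 - 7*I*sqrt(7) ≈ -313.0 - 18.52*I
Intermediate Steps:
K(D) = -2
t = -301
c(R) = R**(3/2) (c(R) = R*sqrt(R) = R**(3/2))
(t + N(K(2))) + c(-7) = (-301 - 12) + (-7)**(3/2) = -313 - 7*I*sqrt(7)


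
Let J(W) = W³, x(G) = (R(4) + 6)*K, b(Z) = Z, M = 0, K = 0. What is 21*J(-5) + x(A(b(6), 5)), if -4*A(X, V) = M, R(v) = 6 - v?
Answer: -2625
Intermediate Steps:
A(X, V) = 0 (A(X, V) = -¼*0 = 0)
x(G) = 0 (x(G) = ((6 - 1*4) + 6)*0 = ((6 - 4) + 6)*0 = (2 + 6)*0 = 8*0 = 0)
21*J(-5) + x(A(b(6), 5)) = 21*(-5)³ + 0 = 21*(-125) + 0 = -2625 + 0 = -2625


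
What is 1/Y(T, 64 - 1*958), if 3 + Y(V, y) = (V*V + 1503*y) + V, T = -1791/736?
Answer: -541696/727866900255 ≈ -7.4422e-7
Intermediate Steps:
T = -1791/736 (T = -1791*1/736 = -1791/736 ≈ -2.4334)
Y(V, y) = -3 + V + V² + 1503*y (Y(V, y) = -3 + ((V*V + 1503*y) + V) = -3 + ((V² + 1503*y) + V) = -3 + (V + V² + 1503*y) = -3 + V + V² + 1503*y)
1/Y(T, 64 - 1*958) = 1/(-3 - 1791/736 + (-1791/736)² + 1503*(64 - 1*958)) = 1/(-3 - 1791/736 + 3207681/541696 + 1503*(64 - 958)) = 1/(-3 - 1791/736 + 3207681/541696 + 1503*(-894)) = 1/(-3 - 1791/736 + 3207681/541696 - 1343682) = 1/(-727866900255/541696) = -541696/727866900255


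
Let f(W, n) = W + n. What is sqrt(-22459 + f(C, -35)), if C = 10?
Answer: 2*I*sqrt(5621) ≈ 149.95*I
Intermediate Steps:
sqrt(-22459 + f(C, -35)) = sqrt(-22459 + (10 - 35)) = sqrt(-22459 - 25) = sqrt(-22484) = 2*I*sqrt(5621)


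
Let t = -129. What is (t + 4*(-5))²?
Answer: 22201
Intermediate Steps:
(t + 4*(-5))² = (-129 + 4*(-5))² = (-129 - 20)² = (-149)² = 22201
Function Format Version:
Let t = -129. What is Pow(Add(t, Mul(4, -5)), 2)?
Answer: 22201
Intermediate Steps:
Pow(Add(t, Mul(4, -5)), 2) = Pow(Add(-129, Mul(4, -5)), 2) = Pow(Add(-129, -20), 2) = Pow(-149, 2) = 22201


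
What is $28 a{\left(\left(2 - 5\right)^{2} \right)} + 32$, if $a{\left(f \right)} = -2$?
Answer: $-24$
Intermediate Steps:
$28 a{\left(\left(2 - 5\right)^{2} \right)} + 32 = 28 \left(-2\right) + 32 = -56 + 32 = -24$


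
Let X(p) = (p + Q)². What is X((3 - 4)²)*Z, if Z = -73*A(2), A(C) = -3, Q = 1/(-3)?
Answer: 292/3 ≈ 97.333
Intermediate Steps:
Q = -⅓ ≈ -0.33333
X(p) = (-⅓ + p)² (X(p) = (p - ⅓)² = (-⅓ + p)²)
Z = 219 (Z = -73*(-3) = 219)
X((3 - 4)²)*Z = ((-1 + 3*(3 - 4)²)²/9)*219 = ((-1 + 3*(-1)²)²/9)*219 = ((-1 + 3*1)²/9)*219 = ((-1 + 3)²/9)*219 = ((⅑)*2²)*219 = ((⅑)*4)*219 = (4/9)*219 = 292/3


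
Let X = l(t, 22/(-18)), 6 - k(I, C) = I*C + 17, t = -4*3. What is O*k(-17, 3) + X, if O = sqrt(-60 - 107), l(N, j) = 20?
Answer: 20 + 40*I*sqrt(167) ≈ 20.0 + 516.91*I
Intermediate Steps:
t = -12
k(I, C) = -11 - C*I (k(I, C) = 6 - (I*C + 17) = 6 - (C*I + 17) = 6 - (17 + C*I) = 6 + (-17 - C*I) = -11 - C*I)
X = 20
O = I*sqrt(167) (O = sqrt(-167) = I*sqrt(167) ≈ 12.923*I)
O*k(-17, 3) + X = (I*sqrt(167))*(-11 - 1*3*(-17)) + 20 = (I*sqrt(167))*(-11 + 51) + 20 = (I*sqrt(167))*40 + 20 = 40*I*sqrt(167) + 20 = 20 + 40*I*sqrt(167)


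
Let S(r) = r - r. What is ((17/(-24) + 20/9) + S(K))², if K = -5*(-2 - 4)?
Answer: 11881/5184 ≈ 2.2919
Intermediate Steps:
K = 30 (K = -5*(-6) = 30)
S(r) = 0
((17/(-24) + 20/9) + S(K))² = ((17/(-24) + 20/9) + 0)² = ((17*(-1/24) + 20*(⅑)) + 0)² = ((-17/24 + 20/9) + 0)² = (109/72 + 0)² = (109/72)² = 11881/5184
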